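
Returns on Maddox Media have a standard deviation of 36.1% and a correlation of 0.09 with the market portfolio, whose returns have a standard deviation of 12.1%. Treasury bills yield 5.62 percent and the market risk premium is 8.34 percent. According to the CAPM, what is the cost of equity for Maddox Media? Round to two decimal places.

β = ρ × σ_i / σ_m = 0.09 × 36.1% / 12.1% = 0.2685
E(R) = 5.62% + 0.2685 × 8.34% = 7.86%

7.86%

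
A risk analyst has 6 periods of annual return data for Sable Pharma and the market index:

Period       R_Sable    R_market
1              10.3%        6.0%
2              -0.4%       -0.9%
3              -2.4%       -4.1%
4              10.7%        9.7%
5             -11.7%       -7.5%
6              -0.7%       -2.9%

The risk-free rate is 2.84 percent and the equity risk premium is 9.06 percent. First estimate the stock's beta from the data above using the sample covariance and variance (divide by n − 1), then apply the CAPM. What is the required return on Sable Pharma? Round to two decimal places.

14.16%

Mean R_i = (10.3 − 0.4 − 2.4 + 10.7 − 11.7 − 0.7) / 6 = 0.9667%
Mean R_m = (6.0 − 0.9 − 4.1 + 9.7 − 7.5 − 2.9) / 6 = 0.0500%
Σ(R_i − R̄_i)(R_m − R̄_m) = 265.2800  ⇒  Cov = 265.2800 / 5 = 53.0560
Σ(R_m − R̄_m)² = 212.3550  ⇒  Var(R_m) = 212.3550 / 5 = 42.4710
β = Cov / Var(R_m) = 53.0560 / 42.4710 = 1.2492
E(R) = R_f + β × MRP = 2.84% + 1.2492 × 9.06% = 14.16%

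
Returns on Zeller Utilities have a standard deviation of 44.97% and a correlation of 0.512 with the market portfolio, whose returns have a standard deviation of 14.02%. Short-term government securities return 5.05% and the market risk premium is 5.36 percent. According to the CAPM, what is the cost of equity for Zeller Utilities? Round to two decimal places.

β = ρ × σ_i / σ_m = 0.512 × 44.97% / 14.02% = 1.6423
E(R) = 5.05% + 1.6423 × 5.36% = 13.85%

13.85%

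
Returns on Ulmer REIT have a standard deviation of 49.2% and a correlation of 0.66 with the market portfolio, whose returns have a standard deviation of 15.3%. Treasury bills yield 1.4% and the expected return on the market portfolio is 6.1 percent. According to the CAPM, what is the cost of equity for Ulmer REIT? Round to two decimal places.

β = ρ × σ_i / σ_m = 0.66 × 49.2% / 15.3% = 2.1224
MRP = 6.1% − 1.4% = 4.70%
E(R) = 1.4% + 2.1224 × 4.7% = 11.38%

11.38%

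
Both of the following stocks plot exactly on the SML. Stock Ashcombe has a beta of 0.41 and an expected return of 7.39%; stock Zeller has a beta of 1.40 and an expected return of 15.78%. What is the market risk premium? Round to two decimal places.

Both satisfy E(R) = R_f + β·MRP, so the slope of the SML is
MRP = (15.78% − 7.39%) / (1.40 − 0.41) = 8.39% / 0.99 = 8.4747%

8.47%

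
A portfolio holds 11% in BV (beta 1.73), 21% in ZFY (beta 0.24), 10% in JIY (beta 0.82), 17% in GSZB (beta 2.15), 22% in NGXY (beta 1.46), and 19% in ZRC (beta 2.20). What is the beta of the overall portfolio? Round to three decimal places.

β_P = Σ w_i β_i = 0.11×1.73 + 0.21×0.24 + 0.10×0.82 + 0.17×2.15 + 0.22×1.46 + 0.19×2.20 = 1.4274

1.427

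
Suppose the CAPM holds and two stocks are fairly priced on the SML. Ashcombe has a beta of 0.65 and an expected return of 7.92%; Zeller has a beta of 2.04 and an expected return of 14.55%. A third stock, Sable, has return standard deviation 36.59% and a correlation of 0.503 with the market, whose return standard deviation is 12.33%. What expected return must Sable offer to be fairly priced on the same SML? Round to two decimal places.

11.94%

MRP = (14.55% − 7.92%) / (2.04 − 0.65) = 4.7698%
R_f = 7.92% − 0.65 × 4.7698% = 4.8196%
β_Sable = ρ·σ_i/σ_m = 0.503 × 36.59 / 12.33 = 1.4927
E(R_Sable) = R_f + β × MRP = 4.8196% + 1.4927 × 4.7698% = 11.94%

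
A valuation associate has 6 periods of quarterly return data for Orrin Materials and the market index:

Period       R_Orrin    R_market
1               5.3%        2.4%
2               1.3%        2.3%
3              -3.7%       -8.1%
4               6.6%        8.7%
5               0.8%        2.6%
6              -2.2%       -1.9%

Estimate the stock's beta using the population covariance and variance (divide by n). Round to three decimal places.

0.646

Mean R_i = (5.3 + 1.3 − 3.7 + 6.6 + 0.8 − 2.2) / 6 = 1.3500%
Mean R_m = (2.4 + 2.3 − 8.1 + 8.7 + 2.6 − 1.9) / 6 = 1.0000%
Σ(R_i − R̄_i)(R_m − R̄_m) = 101.2600  ⇒  Cov = 101.2600 / 6 = 16.8767
Σ(R_m − R̄_m)² = 156.7200  ⇒  Var(R_m) = 156.7200 / 6 = 26.1200
β = Cov / Var(R_m) = 16.8767 / 26.1200 = 0.6461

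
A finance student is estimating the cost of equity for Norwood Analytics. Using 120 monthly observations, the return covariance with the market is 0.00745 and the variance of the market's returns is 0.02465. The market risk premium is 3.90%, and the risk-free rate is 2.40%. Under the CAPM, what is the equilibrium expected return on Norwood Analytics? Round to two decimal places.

β = Cov(R_i, R_m) / Var(R_m) = 0.00745 / 0.02465 = 0.3022
E(R) = R_f + β × MRP = 2.40% + 0.3022 × 3.90% = 3.58%

3.58%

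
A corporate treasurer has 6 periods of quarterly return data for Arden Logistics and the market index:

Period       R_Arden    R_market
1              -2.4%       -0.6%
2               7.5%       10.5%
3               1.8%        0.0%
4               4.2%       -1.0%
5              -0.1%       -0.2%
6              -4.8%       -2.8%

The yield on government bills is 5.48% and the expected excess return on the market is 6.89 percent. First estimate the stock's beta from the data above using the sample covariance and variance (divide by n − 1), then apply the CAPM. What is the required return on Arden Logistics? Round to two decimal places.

Mean R_i = (-2.4 + 7.5 + 1.8 + 4.2 − 0.1 − 4.8) / 6 = 1.0333%
Mean R_m = (-0.6 + 10.5 + 0.0 − 1.0 − 0.2 − 2.8) / 6 = 0.9833%
Σ(R_i − R̄_i)(R_m − R̄_m) = 83.3533  ⇒  Cov = 83.3533 / 5 = 16.6707
Σ(R_m − R̄_m)² = 113.6883  ⇒  Var(R_m) = 113.6883 / 5 = 22.7377
β = Cov / Var(R_m) = 16.6707 / 22.7377 = 0.7332
E(R) = R_f + β × MRP = 5.48% + 0.7332 × 6.89% = 10.53%

10.53%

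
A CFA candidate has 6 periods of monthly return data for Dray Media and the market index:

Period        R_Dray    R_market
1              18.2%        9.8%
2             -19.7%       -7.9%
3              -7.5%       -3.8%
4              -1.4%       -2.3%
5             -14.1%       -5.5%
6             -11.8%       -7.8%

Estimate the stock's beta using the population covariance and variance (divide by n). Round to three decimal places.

1.968

Mean R_i = (18.2 − 19.7 − 7.5 − 1.4 − 14.1 − 11.8) / 6 = -6.0500%
Mean R_m = (9.8 − 7.9 − 3.8 − 2.3 − 5.5 − 7.8) / 6 = -2.9167%
Σ(R_i − R̄_i)(R_m − R̄_m) = 429.4250  ⇒  Cov = 429.4250 / 6 = 71.5708
Σ(R_m − R̄_m)² = 218.2283  ⇒  Var(R_m) = 218.2283 / 6 = 36.3714
β = Cov / Var(R_m) = 71.5708 / 36.3714 = 1.9678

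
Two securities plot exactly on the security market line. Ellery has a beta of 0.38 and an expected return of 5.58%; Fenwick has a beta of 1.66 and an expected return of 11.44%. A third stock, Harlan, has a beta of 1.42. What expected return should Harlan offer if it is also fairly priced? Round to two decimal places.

10.34%

MRP (SML slope) = (11.44% − 5.58%) / (1.66 − 0.38) = 5.86% / 1.28 = 4.5781%
R_f (intercept) = 5.58% − 0.38 × 4.5781% = 3.8403%
E(R_Harlan) = R_f + β × MRP = 3.8403% + 1.42 × 4.5781% = 10.34%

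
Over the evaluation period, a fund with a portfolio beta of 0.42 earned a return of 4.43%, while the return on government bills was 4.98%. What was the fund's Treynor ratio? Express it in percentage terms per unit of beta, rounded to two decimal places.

-1.31%

Treynor = (R_P − R_f) / β_P = (4.43% − 4.98%) / 0.4200 = -0.55% / 0.4200 = -1.31%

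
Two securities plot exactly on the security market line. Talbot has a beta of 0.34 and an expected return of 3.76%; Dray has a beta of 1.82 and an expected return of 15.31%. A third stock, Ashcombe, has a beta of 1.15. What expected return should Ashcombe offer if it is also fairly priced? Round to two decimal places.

MRP (SML slope) = (15.31% − 3.76%) / (1.82 − 0.34) = 11.55% / 1.48 = 7.8041%
R_f (intercept) = 3.76% − 0.34 × 7.8041% = 1.1066%
E(R_Ashcombe) = R_f + β × MRP = 1.1066% + 1.15 × 7.8041% = 10.08%

10.08%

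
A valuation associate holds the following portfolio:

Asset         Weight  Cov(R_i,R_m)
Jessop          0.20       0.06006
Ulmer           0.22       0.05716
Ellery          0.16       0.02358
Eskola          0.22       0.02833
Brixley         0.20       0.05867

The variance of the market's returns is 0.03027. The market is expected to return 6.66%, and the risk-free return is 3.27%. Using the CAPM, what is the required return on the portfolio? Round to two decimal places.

β_Jessop = 0.06006 / 0.03027 = 1.9841
β_Ulmer = 0.05716 / 0.03027 = 1.8883
β_Ellery = 0.02358 / 0.03027 = 0.7790
β_Eskola = 0.02833 / 0.03027 = 0.9359
β_Brixley = 0.05867 / 0.03027 = 1.9382
β_P = Σ w_i β_i = 0.20×1.9841 + 0.22×1.8883 + 0.16×0.7790 + 0.22×0.9359 + 0.20×1.9382 = 1.5304
MRP = 6.66% − 3.27% = 3.39%
E(R_P) = R_f + β_P × MRP = 3.27% + 1.5304 × 3.39% = 8.46%

8.46%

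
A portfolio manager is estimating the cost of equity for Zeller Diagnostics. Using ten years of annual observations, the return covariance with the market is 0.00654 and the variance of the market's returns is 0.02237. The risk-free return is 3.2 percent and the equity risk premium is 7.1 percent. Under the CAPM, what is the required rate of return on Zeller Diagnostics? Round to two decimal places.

β = Cov(R_i, R_m) / Var(R_m) = 0.00654 / 0.02237 = 0.2924
E(R) = R_f + β × MRP = 3.2% + 0.2924 × 7.1% = 5.28%

5.28%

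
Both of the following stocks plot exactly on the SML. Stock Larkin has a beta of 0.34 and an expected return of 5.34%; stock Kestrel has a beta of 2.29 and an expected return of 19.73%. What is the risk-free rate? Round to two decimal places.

2.83%

Both satisfy E(R) = R_f + β·MRP, so the slope of the SML is
MRP = (19.73% − 5.34%) / (2.29 − 0.34) = 14.39% / 1.95 = 7.3795%
R_f = E(R_Larkin) − β_Larkin·MRP = 5.34% − 0.34 × 7.3795% = 2.8310%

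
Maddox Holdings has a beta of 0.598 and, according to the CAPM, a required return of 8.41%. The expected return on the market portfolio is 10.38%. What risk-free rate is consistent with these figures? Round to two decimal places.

E(R) = R_f + β(E(R_m) − R_f) = R_f(1 − β) + β·E(R_m)
8.41% = R_f × (1 − 0.598) + 0.598 × 10.38%
8.41% = R_f × 0.402 + 6.20724%
R_f = (8.41% − 6.20724%) / 0.402 = 5.48%

5.48%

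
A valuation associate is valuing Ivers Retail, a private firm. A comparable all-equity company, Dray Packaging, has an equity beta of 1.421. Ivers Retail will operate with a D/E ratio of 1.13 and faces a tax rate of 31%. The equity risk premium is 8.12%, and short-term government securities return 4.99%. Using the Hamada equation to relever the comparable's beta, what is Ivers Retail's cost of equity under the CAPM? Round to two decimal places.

25.53%

β_L = β_U × [1 + (1 − t)(D/E)] = 1.421 × [1 + (1 − 0.31) × 1.13]
    = 1.421 × [1 + 0.69 × 1.13] = 1.421 × 1.7797 = 2.5290
E(R) = R_f + β_L × MRP = 4.99% + 2.5290 × 8.12% = 25.53%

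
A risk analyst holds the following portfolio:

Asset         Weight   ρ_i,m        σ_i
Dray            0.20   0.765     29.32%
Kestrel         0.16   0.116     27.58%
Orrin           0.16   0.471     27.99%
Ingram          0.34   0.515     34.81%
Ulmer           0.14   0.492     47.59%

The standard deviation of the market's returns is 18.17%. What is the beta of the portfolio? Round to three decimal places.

β_Dray = 0.765 × 29.32% / 18.17% = 1.2344
β_Kestrel = 0.116 × 27.58% / 18.17% = 0.1761
β_Orrin = 0.471 × 27.99% / 18.17% = 0.7256
β_Ingram = 0.515 × 34.81% / 18.17% = 0.9866
β_Ulmer = 0.492 × 47.59% / 18.17% = 1.2886
β_P = Σ w_i β_i = 0.20×1.2344 + 0.16×0.1761 + 0.16×0.7256 + 0.34×0.9866 + 0.14×1.2886 = 0.9070

0.907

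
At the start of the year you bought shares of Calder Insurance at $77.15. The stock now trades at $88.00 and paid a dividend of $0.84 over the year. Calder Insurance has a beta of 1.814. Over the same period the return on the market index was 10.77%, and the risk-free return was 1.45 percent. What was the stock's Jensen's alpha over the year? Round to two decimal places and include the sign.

-3.20%

Realised HPR = (P1 + D1 − P0) / P0 = (88.00 + 0.84 − 77.15) / 77.15 = 11.69 / 77.15 = 15.1523%
MRP = 10.77% − 1.45% = 9.32%
CAPM required = R_f + β·MRP = 1.45% + 1.814 × 9.32% = 18.35648%
α = realised − required = 15.1523% − 18.35648% = -3.20%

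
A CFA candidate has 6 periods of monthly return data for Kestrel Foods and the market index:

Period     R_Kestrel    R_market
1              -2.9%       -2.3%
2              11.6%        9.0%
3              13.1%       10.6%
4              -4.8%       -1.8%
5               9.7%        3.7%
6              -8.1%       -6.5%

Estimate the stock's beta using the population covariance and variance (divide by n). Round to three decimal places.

1.333

Mean R_i = (-2.9 + 11.6 + 13.1 − 4.8 + 9.7 − 8.1) / 6 = 3.1000%
Mean R_m = (-2.3 + 9.0 + 10.6 − 1.8 + 3.7 − 6.5) / 6 = 2.1167%
Σ(R_i − R̄_i)(R_m − R̄_m) = 307.7400  ⇒  Cov = 307.7400 / 6 = 51.2900
Σ(R_m − R̄_m)² = 230.9483  ⇒  Var(R_m) = 230.9483 / 6 = 38.4914
β = Cov / Var(R_m) = 51.2900 / 38.4914 = 1.3325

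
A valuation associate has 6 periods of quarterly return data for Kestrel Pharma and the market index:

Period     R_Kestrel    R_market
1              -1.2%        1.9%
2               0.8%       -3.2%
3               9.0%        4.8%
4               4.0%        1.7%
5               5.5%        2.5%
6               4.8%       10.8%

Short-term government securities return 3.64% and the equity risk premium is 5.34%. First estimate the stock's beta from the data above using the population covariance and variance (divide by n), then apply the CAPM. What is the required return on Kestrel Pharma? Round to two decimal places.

5.67%

Mean R_i = (-1.2 + 0.8 + 9.0 + 4.0 + 5.5 + 4.8) / 6 = 3.8167%
Mean R_m = (1.9 − 3.2 + 4.8 + 1.7 + 2.5 + 10.8) / 6 = 3.0833%
Σ(R_i − R̄_i)(R_m − R̄_m) = 40.1417  ⇒  Cov = 40.1417 / 6 = 6.6903
Σ(R_m − R̄_m)² = 105.6283  ⇒  Var(R_m) = 105.6283 / 6 = 17.6047
β = Cov / Var(R_m) = 6.6903 / 17.6047 = 0.3800
E(R) = R_f + β × MRP = 3.64% + 0.3800 × 5.34% = 5.67%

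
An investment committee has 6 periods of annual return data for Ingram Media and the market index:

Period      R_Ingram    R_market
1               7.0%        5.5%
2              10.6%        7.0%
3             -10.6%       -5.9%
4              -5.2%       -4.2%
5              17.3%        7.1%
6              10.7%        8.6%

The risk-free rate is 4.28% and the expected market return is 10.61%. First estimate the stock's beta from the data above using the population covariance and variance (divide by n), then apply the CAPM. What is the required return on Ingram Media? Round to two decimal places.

Mean R_i = (7.0 + 10.6 − 10.6 − 5.2 + 17.3 + 10.7) / 6 = 4.9667%
Mean R_m = (5.5 + 7.0 − 5.9 − 4.2 + 7.1 + 8.6) / 6 = 3.0167%
Σ(R_i − R̄_i)(R_m − R̄_m) = 322.0333  ⇒  Cov = 322.0333 / 6 = 53.6722
Σ(R_m − R̄_m)² = 201.4683  ⇒  Var(R_m) = 201.4683 / 6 = 33.5781
β = Cov / Var(R_m) = 53.6722 / 33.5781 = 1.5984
MRP = 10.61% − 4.28% = 6.33%
E(R) = R_f + β × MRP = 4.28% + 1.5984 × 6.33% = 14.40%

14.40%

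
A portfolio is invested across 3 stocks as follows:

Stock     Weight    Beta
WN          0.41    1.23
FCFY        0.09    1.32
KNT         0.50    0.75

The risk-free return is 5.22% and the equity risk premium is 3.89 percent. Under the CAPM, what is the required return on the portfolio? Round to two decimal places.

β_P = Σ w_i β_i = 0.41×1.23 + 0.09×1.32 + 0.50×0.75 = 0.9981
E(R_P) = R_f + β_P × MRP = 5.22% + 0.9981 × 3.89% = 9.10%

9.10%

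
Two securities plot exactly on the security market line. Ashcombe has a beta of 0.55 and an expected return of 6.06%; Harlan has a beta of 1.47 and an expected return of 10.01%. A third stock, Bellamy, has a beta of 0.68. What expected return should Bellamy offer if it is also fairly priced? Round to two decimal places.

6.62%

MRP (SML slope) = (10.01% − 6.06%) / (1.47 − 0.55) = 3.95% / 0.92 = 4.2935%
R_f (intercept) = 6.06% − 0.55 × 4.2935% = 3.6986%
E(R_Bellamy) = R_f + β × MRP = 3.6986% + 0.68 × 4.2935% = 6.62%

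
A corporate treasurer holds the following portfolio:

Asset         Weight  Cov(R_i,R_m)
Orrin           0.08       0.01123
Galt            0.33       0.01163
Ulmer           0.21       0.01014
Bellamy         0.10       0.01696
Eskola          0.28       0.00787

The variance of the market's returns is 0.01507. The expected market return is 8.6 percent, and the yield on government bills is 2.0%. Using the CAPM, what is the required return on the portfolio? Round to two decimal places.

β_Orrin = 0.01123 / 0.01507 = 0.7452
β_Galt = 0.01163 / 0.01507 = 0.7717
β_Ulmer = 0.01014 / 0.01507 = 0.6729
β_Bellamy = 0.01696 / 0.01507 = 1.1254
β_Eskola = 0.00787 / 0.01507 = 0.5222
β_P = Σ w_i β_i = 0.08×0.7452 + 0.33×0.7717 + 0.21×0.6729 + 0.10×1.1254 + 0.28×0.5222 = 0.7143
MRP = 8.6% − 2.0% = 6.60%
E(R_P) = R_f + β_P × MRP = 2.0% + 0.7143 × 6.6% = 6.71%

6.71%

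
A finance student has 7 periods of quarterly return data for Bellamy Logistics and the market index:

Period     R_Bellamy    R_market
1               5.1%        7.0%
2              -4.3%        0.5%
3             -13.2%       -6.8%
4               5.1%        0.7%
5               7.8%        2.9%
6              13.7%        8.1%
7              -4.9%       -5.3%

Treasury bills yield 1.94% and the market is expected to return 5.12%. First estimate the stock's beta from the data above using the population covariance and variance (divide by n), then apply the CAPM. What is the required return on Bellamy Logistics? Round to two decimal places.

Mean R_i = (5.1 − 4.3 − 13.2 + 5.1 + 7.8 + 13.7 − 4.9) / 7 = 1.3286%
Mean R_m = (7.0 + 0.5 − 6.8 + 0.7 + 2.9 + 8.1 − 5.3) / 7 = 1.0143%
Σ(R_i − R̄_i)(R_m − R̄_m) = 277.0071  ⇒  Cov = 277.0071 / 7 = 39.5724
Σ(R_m − R̄_m)² = 190.8886  ⇒  Var(R_m) = 190.8886 / 7 = 27.2698
β = Cov / Var(R_m) = 39.5724 / 27.2698 = 1.4511
MRP = 5.12% − 1.94% = 3.18%
E(R) = R_f + β × MRP = 1.94% + 1.4511 × 3.18% = 6.55%

6.55%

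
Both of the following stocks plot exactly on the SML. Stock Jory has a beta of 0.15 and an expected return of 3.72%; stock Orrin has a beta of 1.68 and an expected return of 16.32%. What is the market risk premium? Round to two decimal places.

8.24%

Both satisfy E(R) = R_f + β·MRP, so the slope of the SML is
MRP = (16.32% − 3.72%) / (1.68 − 0.15) = 12.60% / 1.53 = 8.2353%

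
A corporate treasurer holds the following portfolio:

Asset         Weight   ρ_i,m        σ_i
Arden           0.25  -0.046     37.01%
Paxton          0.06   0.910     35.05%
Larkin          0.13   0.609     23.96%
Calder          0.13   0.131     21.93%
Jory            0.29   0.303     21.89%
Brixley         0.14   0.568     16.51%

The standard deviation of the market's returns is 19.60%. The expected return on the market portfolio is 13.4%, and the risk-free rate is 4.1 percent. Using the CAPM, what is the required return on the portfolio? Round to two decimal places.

β_Arden = -0.046 × 37.01% / 19.60% = -0.0869
β_Paxton = 0.910 × 35.05% / 19.60% = 1.6273
β_Larkin = 0.609 × 23.96% / 19.60% = 0.7445
β_Calder = 0.131 × 21.93% / 19.60% = 0.1466
β_Jory = 0.303 × 21.89% / 19.60% = 0.3384
β_Brixley = 0.568 × 16.51% / 19.60% = 0.4785
β_P = Σ w_i β_i = 0.25×-0.0869 + 0.06×1.6273 + 0.13×0.7445 + 0.13×0.1466 + 0.29×0.3384 + 0.14×0.4785 = 0.3569
MRP = 13.4% − 4.1% = 9.30%
E(R_P) = R_f + β_P × MRP = 4.1% + 0.3569 × 9.3% = 7.42%

7.42%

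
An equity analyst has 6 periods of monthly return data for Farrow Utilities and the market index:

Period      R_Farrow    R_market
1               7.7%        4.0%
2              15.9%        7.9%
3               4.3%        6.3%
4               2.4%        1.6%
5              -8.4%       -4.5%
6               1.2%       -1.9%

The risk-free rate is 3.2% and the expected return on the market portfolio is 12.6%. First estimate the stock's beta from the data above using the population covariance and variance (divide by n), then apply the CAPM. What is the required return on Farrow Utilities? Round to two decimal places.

Mean R_i = (7.7 + 15.9 + 4.3 + 2.4 − 8.4 + 1.2) / 6 = 3.8500%
Mean R_m = (4.0 + 7.9 + 6.3 + 1.6 − 4.5 − 1.9) / 6 = 2.2333%
Σ(R_i − R̄_i)(R_m − R̄_m) = 171.2700  ⇒  Cov = 171.2700 / 6 = 28.5450
Σ(R_m − R̄_m)² = 114.5933  ⇒  Var(R_m) = 114.5933 / 6 = 19.0989
β = Cov / Var(R_m) = 28.5450 / 19.0989 = 1.4946
MRP = 12.6% − 3.2% = 9.40%
E(R) = R_f + β × MRP = 3.2% + 1.4946 × 9.4% = 17.25%

17.25%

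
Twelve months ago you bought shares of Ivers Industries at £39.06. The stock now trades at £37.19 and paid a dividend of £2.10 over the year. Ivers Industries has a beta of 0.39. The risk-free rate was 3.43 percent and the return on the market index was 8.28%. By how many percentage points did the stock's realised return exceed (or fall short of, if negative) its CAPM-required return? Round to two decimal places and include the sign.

Realised HPR = (P1 + D1 − P0) / P0 = (37.19 + 2.10 − 39.06) / 39.06 = 0.23 / 39.06 = 0.5888%
MRP = 8.28% − 3.43% = 4.85%
CAPM required = R_f + β·MRP = 3.43% + 0.39 × 4.85% = 5.3215%
α = realised − required = 0.5888% − 5.3215% = -4.73%

-4.73%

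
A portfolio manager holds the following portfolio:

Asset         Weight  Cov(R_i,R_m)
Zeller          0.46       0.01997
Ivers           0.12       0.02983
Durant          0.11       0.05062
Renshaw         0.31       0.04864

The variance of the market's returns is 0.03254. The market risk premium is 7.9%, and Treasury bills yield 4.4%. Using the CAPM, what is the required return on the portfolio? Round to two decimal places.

β_Zeller = 0.01997 / 0.03254 = 0.6137
β_Ivers = 0.02983 / 0.03254 = 0.9167
β_Durant = 0.05062 / 0.03254 = 1.5556
β_Renshaw = 0.04864 / 0.03254 = 1.4948
β_P = Σ w_i β_i = 0.46×0.6137 + 0.12×0.9167 + 0.11×1.5556 + 0.31×1.4948 = 1.0268
E(R_P) = R_f + β_P × MRP = 4.4% + 1.0268 × 7.9% = 12.51%

12.51%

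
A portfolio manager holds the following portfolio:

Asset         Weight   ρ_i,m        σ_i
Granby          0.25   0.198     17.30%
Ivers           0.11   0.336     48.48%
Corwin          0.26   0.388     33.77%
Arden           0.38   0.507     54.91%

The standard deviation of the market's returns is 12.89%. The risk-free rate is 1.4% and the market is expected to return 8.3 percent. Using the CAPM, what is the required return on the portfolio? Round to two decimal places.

β_Granby = 0.198 × 17.30% / 12.89% = 0.2657
β_Ivers = 0.336 × 48.48% / 12.89% = 1.2637
β_Corwin = 0.388 × 33.77% / 12.89% = 1.0165
β_Arden = 0.507 × 54.91% / 12.89% = 2.1598
β_P = Σ w_i β_i = 0.25×0.2657 + 0.11×1.2637 + 0.26×1.0165 + 0.38×2.1598 = 1.2904
MRP = 8.3% − 1.4% = 6.90%
E(R_P) = R_f + β_P × MRP = 1.4% + 1.2904 × 6.9% = 10.30%

10.30%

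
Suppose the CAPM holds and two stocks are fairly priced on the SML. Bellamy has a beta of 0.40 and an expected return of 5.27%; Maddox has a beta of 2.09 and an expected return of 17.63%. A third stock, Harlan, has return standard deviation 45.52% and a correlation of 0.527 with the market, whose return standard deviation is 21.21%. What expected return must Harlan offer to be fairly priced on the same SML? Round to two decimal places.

MRP = (17.63% − 5.27%) / (2.09 − 0.40) = 7.3136%
R_f = 5.27% − 0.40 × 7.3136% = 2.3446%
β_Harlan = ρ·σ_i/σ_m = 0.527 × 45.52 / 21.21 = 1.1310
E(R_Harlan) = R_f + β × MRP = 2.3446% + 1.1310 × 7.3136% = 10.62%

10.62%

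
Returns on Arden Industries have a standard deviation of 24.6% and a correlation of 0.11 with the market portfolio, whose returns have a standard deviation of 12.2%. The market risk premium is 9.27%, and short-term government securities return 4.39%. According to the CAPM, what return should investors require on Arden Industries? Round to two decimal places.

6.45%

β = ρ × σ_i / σ_m = 0.11 × 24.6% / 12.2% = 0.2218
E(R) = 4.39% + 0.2218 × 9.27% = 6.45%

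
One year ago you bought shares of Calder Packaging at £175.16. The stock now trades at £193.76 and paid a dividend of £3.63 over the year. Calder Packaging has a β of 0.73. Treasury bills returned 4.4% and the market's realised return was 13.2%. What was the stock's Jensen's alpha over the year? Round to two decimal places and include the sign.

+1.87%

Realised HPR = (P1 + D1 − P0) / P0 = (193.76 + 3.63 − 175.16) / 175.16 = 22.23 / 175.16 = 12.6913%
MRP = 13.2% − 4.4% = 8.80%
CAPM required = R_f + β·MRP = 4.4% + 0.73 × 8.8% = 10.8240%
α = realised − required = 12.6913% − 10.8240% = +1.87%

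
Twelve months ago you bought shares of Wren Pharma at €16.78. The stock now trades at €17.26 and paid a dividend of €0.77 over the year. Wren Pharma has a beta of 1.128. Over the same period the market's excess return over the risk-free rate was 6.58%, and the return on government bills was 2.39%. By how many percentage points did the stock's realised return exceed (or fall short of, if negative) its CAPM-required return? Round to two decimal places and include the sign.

Realised HPR = (P1 + D1 − P0) / P0 = (17.26 + 0.77 − 16.78) / 16.78 = 1.25 / 16.78 = 7.4493%
CAPM required = R_f + β·MRP = 2.39% + 1.128 × 6.58% = 9.81224%
α = realised − required = 7.4493% − 9.81224% = -2.36%

-2.36%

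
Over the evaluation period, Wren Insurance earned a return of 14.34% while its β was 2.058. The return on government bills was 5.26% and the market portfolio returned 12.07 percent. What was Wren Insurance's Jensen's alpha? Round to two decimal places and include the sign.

-4.93%

Market excess return = 12.07% − 5.26% = 6.81%
CAPM benchmark = R_f + β(R_m − R_f) = 5.26% + 2.058 × 6.81% = 19.27498%
α = actual − benchmark = 14.34% − 19.27498% = -4.93%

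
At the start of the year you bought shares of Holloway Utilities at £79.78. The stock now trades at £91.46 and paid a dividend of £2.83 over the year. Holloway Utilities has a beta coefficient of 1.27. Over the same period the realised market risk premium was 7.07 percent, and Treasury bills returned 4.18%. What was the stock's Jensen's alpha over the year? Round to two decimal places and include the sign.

+5.03%

Realised HPR = (P1 + D1 − P0) / P0 = (91.46 + 2.83 − 79.78) / 79.78 = 14.51 / 79.78 = 18.1875%
CAPM required = R_f + β·MRP = 4.18% + 1.27 × 7.07% = 13.1589%
α = realised − required = 18.1875% − 13.1589% = +5.03%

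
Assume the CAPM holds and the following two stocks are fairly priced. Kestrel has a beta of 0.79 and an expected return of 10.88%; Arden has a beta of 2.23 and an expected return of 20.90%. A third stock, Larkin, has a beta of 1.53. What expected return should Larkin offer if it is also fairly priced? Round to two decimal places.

16.03%

MRP (SML slope) = (20.90% − 10.88%) / (2.23 − 0.79) = 10.02% / 1.44 = 6.9583%
R_f (intercept) = 10.88% − 0.79 × 6.9583% = 5.3829%
E(R_Larkin) = R_f + β × MRP = 5.3829% + 1.53 × 6.9583% = 16.03%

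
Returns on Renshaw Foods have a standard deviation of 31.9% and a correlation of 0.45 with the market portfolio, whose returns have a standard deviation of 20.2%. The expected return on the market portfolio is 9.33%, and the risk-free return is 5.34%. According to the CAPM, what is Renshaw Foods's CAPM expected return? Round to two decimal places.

8.18%

β = ρ × σ_i / σ_m = 0.45 × 31.9% / 20.2% = 0.7106
MRP = 9.33% − 5.34% = 3.99%
E(R) = 5.34% + 0.7106 × 3.99% = 8.18%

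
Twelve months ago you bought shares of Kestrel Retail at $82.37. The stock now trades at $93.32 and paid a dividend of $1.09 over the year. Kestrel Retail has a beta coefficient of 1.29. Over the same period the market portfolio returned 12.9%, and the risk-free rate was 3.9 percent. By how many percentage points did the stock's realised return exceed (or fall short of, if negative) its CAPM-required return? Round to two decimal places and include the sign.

-0.89%

Realised HPR = (P1 + D1 − P0) / P0 = (93.32 + 1.09 − 82.37) / 82.37 = 12.04 / 82.37 = 14.6170%
MRP = 12.9% − 3.9% = 9.00%
CAPM required = R_f + β·MRP = 3.9% + 1.29 × 9.0% = 15.5100%
α = realised − required = 14.6170% − 15.5100% = -0.89%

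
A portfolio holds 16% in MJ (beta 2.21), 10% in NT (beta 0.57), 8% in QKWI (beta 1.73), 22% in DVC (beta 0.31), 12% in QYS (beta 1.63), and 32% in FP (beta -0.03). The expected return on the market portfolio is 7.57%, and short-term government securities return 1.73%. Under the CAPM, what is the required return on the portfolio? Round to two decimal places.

6.42%

β_P = Σ w_i β_i = 0.16×2.21 + 0.10×0.57 + 0.08×1.73 + 0.22×0.31 + 0.12×1.63 + 0.32×-0.03 = 0.8032
MRP = 7.57% − 1.73% = 5.84%
E(R_P) = R_f + β_P × MRP = 1.73% + 0.8032 × 5.84% = 6.42%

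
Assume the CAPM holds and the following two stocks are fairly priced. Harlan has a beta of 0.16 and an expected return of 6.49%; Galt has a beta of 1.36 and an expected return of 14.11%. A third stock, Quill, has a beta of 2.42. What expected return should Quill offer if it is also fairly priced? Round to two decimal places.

20.84%

MRP (SML slope) = (14.11% − 6.49%) / (1.36 − 0.16) = 7.62% / 1.20 = 6.3500%
R_f (intercept) = 6.49% − 0.16 × 6.3500% = 5.4740%
E(R_Quill) = R_f + β × MRP = 5.4740% + 2.42 × 6.3500% = 20.84%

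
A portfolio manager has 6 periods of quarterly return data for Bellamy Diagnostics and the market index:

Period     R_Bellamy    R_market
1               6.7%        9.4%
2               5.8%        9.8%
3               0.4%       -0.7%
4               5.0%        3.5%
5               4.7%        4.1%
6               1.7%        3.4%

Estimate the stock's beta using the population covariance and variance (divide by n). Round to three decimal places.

Mean R_i = (6.7 + 5.8 + 0.4 + 5.0 + 4.7 + 1.7) / 6 = 4.0500%
Mean R_m = (9.4 + 9.8 − 0.7 + 3.5 + 4.1 + 3.4) / 6 = 4.9167%
Σ(R_i − R̄_i)(R_m − R̄_m) = 42.6150  ⇒  Cov = 42.6150 / 6 = 7.1025
Σ(R_m − R̄_m)² = 80.4683  ⇒  Var(R_m) = 80.4683 / 6 = 13.4114
β = Cov / Var(R_m) = 7.1025 / 13.4114 = 0.5296

0.530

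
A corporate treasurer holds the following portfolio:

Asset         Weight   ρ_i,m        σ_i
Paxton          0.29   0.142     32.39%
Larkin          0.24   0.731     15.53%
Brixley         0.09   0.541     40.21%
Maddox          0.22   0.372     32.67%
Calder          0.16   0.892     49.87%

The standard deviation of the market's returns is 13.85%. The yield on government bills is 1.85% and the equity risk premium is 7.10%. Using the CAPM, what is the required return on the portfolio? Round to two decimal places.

9.95%

β_Paxton = 0.142 × 32.39% / 13.85% = 0.3321
β_Larkin = 0.731 × 15.53% / 13.85% = 0.8197
β_Brixley = 0.541 × 40.21% / 13.85% = 1.5707
β_Maddox = 0.372 × 32.67% / 13.85% = 0.8775
β_Calder = 0.892 × 49.87% / 13.85% = 3.2118
β_P = Σ w_i β_i = 0.29×0.3321 + 0.24×0.8197 + 0.09×1.5707 + 0.22×0.8775 + 0.16×3.2118 = 1.1413
E(R_P) = R_f + β_P × MRP = 1.85% + 1.1413 × 7.10% = 9.95%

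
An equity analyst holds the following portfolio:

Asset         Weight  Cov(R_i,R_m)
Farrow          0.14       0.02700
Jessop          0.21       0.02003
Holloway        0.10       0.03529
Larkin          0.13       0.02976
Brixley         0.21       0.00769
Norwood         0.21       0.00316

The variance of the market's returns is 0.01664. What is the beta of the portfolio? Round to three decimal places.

β_Farrow = 0.02700 / 0.01664 = 1.6226
β_Jessop = 0.02003 / 0.01664 = 1.2037
β_Holloway = 0.03529 / 0.01664 = 2.1208
β_Larkin = 0.02976 / 0.01664 = 1.7885
β_Brixley = 0.00769 / 0.01664 = 0.4621
β_Norwood = 0.00316 / 0.01664 = 0.1899
β_P = Σ w_i β_i = 0.14×1.6226 + 0.21×1.2037 + 0.10×2.1208 + 0.13×1.7885 + 0.21×0.4621 + 0.21×0.1899 = 1.0614

1.061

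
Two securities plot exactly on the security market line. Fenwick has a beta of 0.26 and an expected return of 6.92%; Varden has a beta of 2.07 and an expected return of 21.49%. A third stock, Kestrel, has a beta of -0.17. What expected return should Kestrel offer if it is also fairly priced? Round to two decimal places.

MRP (SML slope) = (21.49% − 6.92%) / (2.07 − 0.26) = 14.57% / 1.81 = 8.0497%
R_f (intercept) = 6.92% − 0.26 × 8.0497% = 4.8271%
E(R_Kestrel) = R_f + β × MRP = 4.8271% + -0.17 × 8.0497% = 3.46%

3.46%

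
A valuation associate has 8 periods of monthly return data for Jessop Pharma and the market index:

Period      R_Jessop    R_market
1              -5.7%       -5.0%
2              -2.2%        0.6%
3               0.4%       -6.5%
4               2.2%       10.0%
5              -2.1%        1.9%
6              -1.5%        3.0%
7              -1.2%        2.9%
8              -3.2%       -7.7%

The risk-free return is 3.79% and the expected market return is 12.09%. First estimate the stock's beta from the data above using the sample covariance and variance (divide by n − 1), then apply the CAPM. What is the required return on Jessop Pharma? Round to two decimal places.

Mean R_i = (-5.7 − 2.2 + 0.4 + 2.2 − 2.1 − 1.5 − 1.2 − 3.2) / 8 = -1.6625%
Mean R_m = (-5.0 + 0.6 − 6.5 + 10.0 + 1.9 + 3.0 + 2.9 − 7.7) / 8 = -0.1000%
Σ(R_i − R̄_i)(R_m − R̄_m) = 57.9200  ⇒  Cov = 57.9200 / 7 = 8.2743
Σ(R_m − R̄_m)² = 247.8400  ⇒  Var(R_m) = 247.8400 / 7 = 35.4057
β = Cov / Var(R_m) = 8.2743 / 35.4057 = 0.2337
MRP = 12.09% − 3.79% = 8.30%
E(R) = R_f + β × MRP = 3.79% + 0.2337 × 8.30% = 5.73%

5.73%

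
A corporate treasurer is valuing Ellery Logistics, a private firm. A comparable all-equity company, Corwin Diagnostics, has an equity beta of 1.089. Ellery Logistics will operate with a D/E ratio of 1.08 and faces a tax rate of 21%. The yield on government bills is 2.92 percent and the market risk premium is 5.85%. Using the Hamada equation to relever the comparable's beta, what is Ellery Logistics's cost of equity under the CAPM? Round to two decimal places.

14.73%

β_L = β_U × [1 + (1 − t)(D/E)] = 1.089 × [1 + (1 − 0.21) × 1.08]
    = 1.089 × [1 + 0.79 × 1.08] = 1.089 × 1.8532 = 2.0181
E(R) = R_f + β_L × MRP = 2.92% + 2.0181 × 5.85% = 14.73%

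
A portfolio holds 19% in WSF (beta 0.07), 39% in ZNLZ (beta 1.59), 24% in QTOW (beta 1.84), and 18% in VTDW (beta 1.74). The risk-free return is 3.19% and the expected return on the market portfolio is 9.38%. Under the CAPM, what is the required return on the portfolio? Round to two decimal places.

11.78%

β_P = Σ w_i β_i = 0.19×0.07 + 0.39×1.59 + 0.24×1.84 + 0.18×1.74 = 1.3882
MRP = 9.38% − 3.19% = 6.19%
E(R_P) = R_f + β_P × MRP = 3.19% + 1.3882 × 6.19% = 11.78%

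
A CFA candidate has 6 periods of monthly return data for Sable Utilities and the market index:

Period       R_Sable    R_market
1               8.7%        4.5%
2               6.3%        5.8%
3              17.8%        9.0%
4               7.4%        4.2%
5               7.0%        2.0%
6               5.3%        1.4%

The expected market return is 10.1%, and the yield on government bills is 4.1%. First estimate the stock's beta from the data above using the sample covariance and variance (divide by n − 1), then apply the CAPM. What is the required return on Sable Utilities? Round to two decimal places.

Mean R_i = (8.7 + 6.3 + 17.8 + 7.4 + 7.0 + 5.3) / 6 = 8.7500%
Mean R_m = (4.5 + 5.8 + 9.0 + 4.2 + 2.0 + 1.4) / 6 = 4.4833%
Σ(R_i − R̄_i)(R_m − R̄_m) = 53.0150  ⇒  Cov = 53.0150 / 5 = 10.6030
Σ(R_m − R̄_m)² = 37.8883  ⇒  Var(R_m) = 37.8883 / 5 = 7.5777
β = Cov / Var(R_m) = 10.6030 / 7.5777 = 1.3992
MRP = 10.1% − 4.1% = 6.00%
E(R) = R_f + β × MRP = 4.1% + 1.3992 × 6.0% = 12.50%

12.50%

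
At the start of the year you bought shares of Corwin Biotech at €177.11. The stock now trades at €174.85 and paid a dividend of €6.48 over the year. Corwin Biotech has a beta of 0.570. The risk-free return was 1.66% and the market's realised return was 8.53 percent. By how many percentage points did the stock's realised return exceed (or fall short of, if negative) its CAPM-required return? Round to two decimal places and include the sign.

Realised HPR = (P1 + D1 − P0) / P0 = (174.85 + 6.48 − 177.11) / 177.11 = 4.22 / 177.11 = 2.3827%
MRP = 8.53% − 1.66% = 6.87%
CAPM required = R_f + β·MRP = 1.66% + 0.570 × 6.87% = 5.57590%
α = realised − required = 2.3827% − 5.57590% = -3.19%

-3.19%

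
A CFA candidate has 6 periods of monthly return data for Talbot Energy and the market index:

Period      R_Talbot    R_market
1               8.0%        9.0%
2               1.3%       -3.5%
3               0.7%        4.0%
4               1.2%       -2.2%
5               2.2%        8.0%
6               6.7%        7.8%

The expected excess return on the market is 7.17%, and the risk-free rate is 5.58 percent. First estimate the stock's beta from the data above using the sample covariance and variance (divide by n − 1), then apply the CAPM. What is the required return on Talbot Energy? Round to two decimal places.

Mean R_i = (8.0 + 1.3 + 0.7 + 1.2 + 2.2 + 6.7) / 6 = 3.3500%
Mean R_m = (9.0 − 3.5 + 4.0 − 2.2 + 8.0 + 7.8) / 6 = 3.8500%
Σ(R_i − R̄_i)(R_m − R̄_m) = 60.0850  ⇒  Cov = 60.0850 / 5 = 12.0170
Σ(R_m − R̄_m)² = 149.9950  ⇒  Var(R_m) = 149.9950 / 5 = 29.9990
β = Cov / Var(R_m) = 12.0170 / 29.9990 = 0.4006
E(R) = R_f + β × MRP = 5.58% + 0.4006 × 7.17% = 8.45%

8.45%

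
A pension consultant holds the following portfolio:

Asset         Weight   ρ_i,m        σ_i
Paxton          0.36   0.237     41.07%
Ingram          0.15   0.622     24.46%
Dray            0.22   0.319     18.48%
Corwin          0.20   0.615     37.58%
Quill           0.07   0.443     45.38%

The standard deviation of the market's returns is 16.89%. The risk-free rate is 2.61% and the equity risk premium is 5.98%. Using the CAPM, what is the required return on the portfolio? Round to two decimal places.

β_Paxton = 0.237 × 41.07% / 16.89% = 0.5763
β_Ingram = 0.622 × 24.46% / 16.89% = 0.9008
β_Dray = 0.319 × 18.48% / 16.89% = 0.3490
β_Corwin = 0.615 × 37.58% / 16.89% = 1.3684
β_Quill = 0.443 × 45.38% / 16.89% = 1.1903
β_P = Σ w_i β_i = 0.36×0.5763 + 0.15×0.9008 + 0.22×0.3490 + 0.20×1.3684 + 0.07×1.1903 = 0.7764
E(R_P) = R_f + β_P × MRP = 2.61% + 0.7764 × 5.98% = 7.25%

7.25%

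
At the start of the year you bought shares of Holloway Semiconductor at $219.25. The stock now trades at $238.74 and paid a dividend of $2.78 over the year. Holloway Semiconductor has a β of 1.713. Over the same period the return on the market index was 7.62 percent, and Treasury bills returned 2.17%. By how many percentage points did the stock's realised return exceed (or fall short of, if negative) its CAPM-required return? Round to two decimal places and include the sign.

-1.35%

Realised HPR = (P1 + D1 − P0) / P0 = (238.74 + 2.78 − 219.25) / 219.25 = 22.27 / 219.25 = 10.1574%
MRP = 7.62% − 2.17% = 5.45%
CAPM required = R_f + β·MRP = 2.17% + 1.713 × 5.45% = 11.50585%
α = realised − required = 10.1574% − 11.50585% = -1.35%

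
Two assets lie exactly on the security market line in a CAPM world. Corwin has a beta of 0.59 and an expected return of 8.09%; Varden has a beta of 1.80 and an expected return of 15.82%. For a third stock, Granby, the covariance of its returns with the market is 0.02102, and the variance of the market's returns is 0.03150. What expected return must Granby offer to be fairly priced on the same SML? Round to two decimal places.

MRP = (15.82% − 8.09%) / (1.80 − 0.59) = 6.3884%
R_f = 8.09% − 0.59 × 6.3884% = 4.3208%
β_Granby = Cov / Var(R_m) = 0.02102 / 0.03150 = 0.6673
E(R_Granby) = R_f + β × MRP = 4.3208% + 0.6673 × 6.3884% = 8.58%

8.58%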